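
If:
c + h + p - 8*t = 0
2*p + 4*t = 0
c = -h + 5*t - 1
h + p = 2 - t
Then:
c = -19/5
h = 9/5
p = 2/5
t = -1/5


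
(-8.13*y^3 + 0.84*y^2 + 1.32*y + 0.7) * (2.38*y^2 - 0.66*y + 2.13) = -19.3494*y^5 + 7.365*y^4 - 14.7297*y^3 + 2.584*y^2 + 2.3496*y + 1.491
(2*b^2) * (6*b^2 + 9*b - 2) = 12*b^4 + 18*b^3 - 4*b^2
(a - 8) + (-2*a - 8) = -a - 16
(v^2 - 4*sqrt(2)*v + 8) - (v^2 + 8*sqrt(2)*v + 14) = -12*sqrt(2)*v - 6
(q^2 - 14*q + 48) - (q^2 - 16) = 64 - 14*q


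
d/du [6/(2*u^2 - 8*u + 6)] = 6*(2 - u)/(u^2 - 4*u + 3)^2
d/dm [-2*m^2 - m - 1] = -4*m - 1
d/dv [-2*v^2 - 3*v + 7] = -4*v - 3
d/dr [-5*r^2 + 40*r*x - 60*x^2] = -10*r + 40*x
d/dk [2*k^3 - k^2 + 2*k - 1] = 6*k^2 - 2*k + 2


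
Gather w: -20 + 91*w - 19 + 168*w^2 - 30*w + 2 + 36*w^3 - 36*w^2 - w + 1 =36*w^3 + 132*w^2 + 60*w - 36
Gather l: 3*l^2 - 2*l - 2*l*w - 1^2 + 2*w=3*l^2 + l*(-2*w - 2) + 2*w - 1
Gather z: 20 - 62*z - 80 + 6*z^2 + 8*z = 6*z^2 - 54*z - 60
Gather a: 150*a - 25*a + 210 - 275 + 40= 125*a - 25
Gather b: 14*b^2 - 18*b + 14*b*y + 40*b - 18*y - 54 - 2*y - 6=14*b^2 + b*(14*y + 22) - 20*y - 60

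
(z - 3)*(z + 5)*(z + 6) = z^3 + 8*z^2 - 3*z - 90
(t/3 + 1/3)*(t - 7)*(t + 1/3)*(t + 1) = t^4/3 - 14*t^3/9 - 44*t^2/9 - 34*t/9 - 7/9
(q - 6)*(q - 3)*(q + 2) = q^3 - 7*q^2 + 36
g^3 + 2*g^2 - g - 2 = (g - 1)*(g + 1)*(g + 2)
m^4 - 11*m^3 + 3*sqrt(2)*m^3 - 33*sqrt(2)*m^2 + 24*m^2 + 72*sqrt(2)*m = m*(m - 8)*(m - 3)*(m + 3*sqrt(2))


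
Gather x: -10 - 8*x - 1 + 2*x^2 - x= 2*x^2 - 9*x - 11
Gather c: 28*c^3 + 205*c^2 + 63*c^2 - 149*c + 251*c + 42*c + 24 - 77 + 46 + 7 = 28*c^3 + 268*c^2 + 144*c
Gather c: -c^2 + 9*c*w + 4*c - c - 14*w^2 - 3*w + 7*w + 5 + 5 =-c^2 + c*(9*w + 3) - 14*w^2 + 4*w + 10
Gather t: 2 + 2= 4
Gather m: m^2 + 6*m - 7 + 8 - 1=m^2 + 6*m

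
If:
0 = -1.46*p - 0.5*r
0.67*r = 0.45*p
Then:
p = 0.00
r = 0.00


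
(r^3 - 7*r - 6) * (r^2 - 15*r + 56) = r^5 - 15*r^4 + 49*r^3 + 99*r^2 - 302*r - 336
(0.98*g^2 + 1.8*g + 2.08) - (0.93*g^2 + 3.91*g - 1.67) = 0.0499999999999999*g^2 - 2.11*g + 3.75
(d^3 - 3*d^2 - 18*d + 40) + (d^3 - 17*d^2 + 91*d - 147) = 2*d^3 - 20*d^2 + 73*d - 107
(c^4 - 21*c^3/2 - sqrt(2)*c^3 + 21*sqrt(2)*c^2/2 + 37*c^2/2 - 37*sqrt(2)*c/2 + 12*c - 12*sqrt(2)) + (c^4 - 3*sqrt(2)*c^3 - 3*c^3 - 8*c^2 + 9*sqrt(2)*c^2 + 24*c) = 2*c^4 - 27*c^3/2 - 4*sqrt(2)*c^3 + 21*c^2/2 + 39*sqrt(2)*c^2/2 - 37*sqrt(2)*c/2 + 36*c - 12*sqrt(2)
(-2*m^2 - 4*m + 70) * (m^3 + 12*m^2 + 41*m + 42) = -2*m^5 - 28*m^4 - 60*m^3 + 592*m^2 + 2702*m + 2940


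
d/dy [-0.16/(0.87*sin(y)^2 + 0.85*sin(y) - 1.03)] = (0.2784*sin(y) + 0.136)*cos(y)/(0.87*sin(y)^2 + 0.85*sin(y) - 1.03)^2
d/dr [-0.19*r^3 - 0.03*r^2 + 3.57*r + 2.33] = -0.57*r^2 - 0.06*r + 3.57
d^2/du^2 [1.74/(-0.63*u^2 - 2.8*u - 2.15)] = (1.381212*u^2 + 6.13872*u - 1.74*(1.26*u + 2.8)*(2.52*u + 5.6) + 4.71366)/(0.63*u^2 + 2.8*u + 2.15)^3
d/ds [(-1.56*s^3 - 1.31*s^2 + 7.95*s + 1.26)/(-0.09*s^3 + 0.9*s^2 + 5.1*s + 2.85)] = (-5.55111512312578e-17*s^5 - 1.5219*s^4 - 14.481*s^3 - 26.8338*s^2 - 9.735*s + 16.2315)/(0.0081*s^6 - 0.162*s^5 - 0.108*s^4 + 8.667*s^3 + 31.14*s^2 + 29.07*s + 8.1225)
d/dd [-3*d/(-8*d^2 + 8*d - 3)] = 3*(3 - 8*d^2)/(64*d^4 - 128*d^3 + 112*d^2 - 48*d + 9)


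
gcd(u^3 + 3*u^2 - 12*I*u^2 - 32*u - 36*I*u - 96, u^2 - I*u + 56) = u - 8*I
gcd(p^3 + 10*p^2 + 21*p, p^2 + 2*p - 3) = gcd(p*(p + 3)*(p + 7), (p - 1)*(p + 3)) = p + 3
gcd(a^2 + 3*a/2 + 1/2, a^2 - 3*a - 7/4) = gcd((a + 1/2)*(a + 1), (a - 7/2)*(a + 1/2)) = a + 1/2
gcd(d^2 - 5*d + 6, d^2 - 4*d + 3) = d - 3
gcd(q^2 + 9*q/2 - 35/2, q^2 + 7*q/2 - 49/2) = q + 7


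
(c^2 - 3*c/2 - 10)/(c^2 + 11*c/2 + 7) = (2*c^2 - 3*c - 20)/(2*c^2 + 11*c + 14)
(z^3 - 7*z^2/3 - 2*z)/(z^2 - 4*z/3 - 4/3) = z*(z - 3)/(z - 2)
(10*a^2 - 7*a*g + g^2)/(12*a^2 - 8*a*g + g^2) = (5*a - g)/(6*a - g)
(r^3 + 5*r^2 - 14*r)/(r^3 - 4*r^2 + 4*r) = (r + 7)/(r - 2)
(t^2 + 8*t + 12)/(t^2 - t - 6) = (t + 6)/(t - 3)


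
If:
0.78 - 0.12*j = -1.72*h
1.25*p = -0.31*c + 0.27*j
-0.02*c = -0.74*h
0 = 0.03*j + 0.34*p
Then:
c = 15.20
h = 0.41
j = 12.39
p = -1.09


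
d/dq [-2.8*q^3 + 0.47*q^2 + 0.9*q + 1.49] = -8.4*q^2 + 0.94*q + 0.9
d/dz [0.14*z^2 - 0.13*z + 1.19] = 0.28*z - 0.13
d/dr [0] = 0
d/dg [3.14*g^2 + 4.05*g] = 6.28*g + 4.05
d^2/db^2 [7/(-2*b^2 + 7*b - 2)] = 14*(4*b^2 - 14*b - (4*b - 7)^2 + 4)/(2*b^2 - 7*b + 2)^3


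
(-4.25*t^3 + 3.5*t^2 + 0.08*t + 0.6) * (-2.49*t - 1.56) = 10.5825*t^4 - 2.085*t^3 - 5.6592*t^2 - 1.6188*t - 0.936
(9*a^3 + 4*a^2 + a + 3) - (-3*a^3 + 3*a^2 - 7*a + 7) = 12*a^3 + a^2 + 8*a - 4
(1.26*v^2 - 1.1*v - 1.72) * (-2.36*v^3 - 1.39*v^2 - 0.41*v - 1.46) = -2.9736*v^5 + 0.8446*v^4 + 5.0716*v^3 + 1.0022*v^2 + 2.3112*v + 2.5112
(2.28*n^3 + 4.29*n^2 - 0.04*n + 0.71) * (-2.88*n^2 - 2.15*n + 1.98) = -6.5664*n^5 - 17.2572*n^4 - 4.5939*n^3 + 6.5354*n^2 - 1.6057*n + 1.4058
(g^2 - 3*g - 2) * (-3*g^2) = -3*g^4 + 9*g^3 + 6*g^2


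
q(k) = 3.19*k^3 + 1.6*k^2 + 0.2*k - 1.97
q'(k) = 9.57*k^2 + 3.2*k + 0.2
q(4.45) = 311.71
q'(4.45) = 203.95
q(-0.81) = -2.78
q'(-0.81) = 3.89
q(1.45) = 11.41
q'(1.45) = 24.96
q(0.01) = -1.97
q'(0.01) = 0.23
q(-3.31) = -100.79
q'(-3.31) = 94.46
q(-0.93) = -3.34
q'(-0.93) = 5.50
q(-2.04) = -22.80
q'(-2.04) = 33.50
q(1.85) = 24.07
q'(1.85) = 38.87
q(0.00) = -1.97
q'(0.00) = 0.20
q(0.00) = -1.97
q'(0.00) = 0.20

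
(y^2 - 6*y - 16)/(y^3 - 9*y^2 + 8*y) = (y + 2)/(y*(y - 1))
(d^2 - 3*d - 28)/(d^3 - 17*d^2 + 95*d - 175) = (d + 4)/(d^2 - 10*d + 25)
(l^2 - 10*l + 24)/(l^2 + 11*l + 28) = (l^2 - 10*l + 24)/(l^2 + 11*l + 28)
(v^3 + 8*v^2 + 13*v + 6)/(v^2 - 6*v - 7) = (v^2 + 7*v + 6)/(v - 7)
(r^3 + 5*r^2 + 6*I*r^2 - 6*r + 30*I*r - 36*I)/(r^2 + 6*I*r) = r + 5 - 6/r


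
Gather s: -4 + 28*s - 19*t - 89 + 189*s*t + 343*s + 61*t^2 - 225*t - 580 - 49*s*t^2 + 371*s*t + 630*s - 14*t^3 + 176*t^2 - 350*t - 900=s*(-49*t^2 + 560*t + 1001) - 14*t^3 + 237*t^2 - 594*t - 1573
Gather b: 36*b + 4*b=40*b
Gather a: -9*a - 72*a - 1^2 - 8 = -81*a - 9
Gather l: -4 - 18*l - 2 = -18*l - 6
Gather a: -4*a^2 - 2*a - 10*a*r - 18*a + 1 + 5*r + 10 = -4*a^2 + a*(-10*r - 20) + 5*r + 11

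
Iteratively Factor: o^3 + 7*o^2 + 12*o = (o + 3)*(o^2 + 4*o) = (o + 3)*(o + 4)*(o)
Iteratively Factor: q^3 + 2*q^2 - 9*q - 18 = (q - 3)*(q^2 + 5*q + 6) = (q - 3)*(q + 3)*(q + 2)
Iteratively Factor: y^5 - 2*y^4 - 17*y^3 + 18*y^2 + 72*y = (y + 3)*(y^4 - 5*y^3 - 2*y^2 + 24*y) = (y + 2)*(y + 3)*(y^3 - 7*y^2 + 12*y) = y*(y + 2)*(y + 3)*(y^2 - 7*y + 12) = y*(y - 3)*(y + 2)*(y + 3)*(y - 4)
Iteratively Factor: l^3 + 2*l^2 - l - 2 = (l + 1)*(l^2 + l - 2) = (l - 1)*(l + 1)*(l + 2)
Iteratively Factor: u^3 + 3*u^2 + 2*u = (u)*(u^2 + 3*u + 2) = u*(u + 2)*(u + 1)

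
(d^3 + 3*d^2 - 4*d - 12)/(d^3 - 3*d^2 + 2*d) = (d^2 + 5*d + 6)/(d*(d - 1))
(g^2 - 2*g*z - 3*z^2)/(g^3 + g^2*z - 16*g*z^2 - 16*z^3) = (-g + 3*z)/(-g^2 + 16*z^2)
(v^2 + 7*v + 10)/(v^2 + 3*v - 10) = (v + 2)/(v - 2)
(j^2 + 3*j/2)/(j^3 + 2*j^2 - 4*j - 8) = j*(2*j + 3)/(2*(j^3 + 2*j^2 - 4*j - 8))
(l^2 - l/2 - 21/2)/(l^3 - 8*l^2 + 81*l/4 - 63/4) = 2*(l + 3)/(2*l^2 - 9*l + 9)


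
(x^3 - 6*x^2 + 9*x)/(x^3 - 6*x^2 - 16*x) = (-x^2 + 6*x - 9)/(-x^2 + 6*x + 16)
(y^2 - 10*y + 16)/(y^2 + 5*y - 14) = (y - 8)/(y + 7)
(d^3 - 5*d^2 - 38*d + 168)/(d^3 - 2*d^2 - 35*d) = (d^2 + 2*d - 24)/(d*(d + 5))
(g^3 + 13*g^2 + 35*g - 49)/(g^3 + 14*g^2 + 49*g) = (g - 1)/g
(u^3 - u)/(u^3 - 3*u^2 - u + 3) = u/(u - 3)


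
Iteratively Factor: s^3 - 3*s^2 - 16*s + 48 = (s - 4)*(s^2 + s - 12) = (s - 4)*(s + 4)*(s - 3)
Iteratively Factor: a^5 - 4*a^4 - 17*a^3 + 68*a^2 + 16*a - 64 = (a - 1)*(a^4 - 3*a^3 - 20*a^2 + 48*a + 64) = (a - 1)*(a + 1)*(a^3 - 4*a^2 - 16*a + 64) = (a - 1)*(a + 1)*(a + 4)*(a^2 - 8*a + 16) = (a - 4)*(a - 1)*(a + 1)*(a + 4)*(a - 4)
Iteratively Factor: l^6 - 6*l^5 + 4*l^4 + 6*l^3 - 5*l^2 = (l - 1)*(l^5 - 5*l^4 - l^3 + 5*l^2) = l*(l - 1)*(l^4 - 5*l^3 - l^2 + 5*l) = l^2*(l - 1)*(l^3 - 5*l^2 - l + 5) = l^2*(l - 1)*(l + 1)*(l^2 - 6*l + 5) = l^2*(l - 1)^2*(l + 1)*(l - 5)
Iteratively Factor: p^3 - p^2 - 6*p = (p - 3)*(p^2 + 2*p) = (p - 3)*(p + 2)*(p)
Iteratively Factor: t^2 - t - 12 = (t - 4)*(t + 3)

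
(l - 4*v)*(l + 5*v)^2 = l^3 + 6*l^2*v - 15*l*v^2 - 100*v^3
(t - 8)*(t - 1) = t^2 - 9*t + 8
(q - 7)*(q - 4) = q^2 - 11*q + 28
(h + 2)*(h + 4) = h^2 + 6*h + 8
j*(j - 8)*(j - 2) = j^3 - 10*j^2 + 16*j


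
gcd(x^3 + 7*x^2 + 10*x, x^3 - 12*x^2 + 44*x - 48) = 1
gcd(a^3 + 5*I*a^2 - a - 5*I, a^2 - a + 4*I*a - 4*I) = a - 1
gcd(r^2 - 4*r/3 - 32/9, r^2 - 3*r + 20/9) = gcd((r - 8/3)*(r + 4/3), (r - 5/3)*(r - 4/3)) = 1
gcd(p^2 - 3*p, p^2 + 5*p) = p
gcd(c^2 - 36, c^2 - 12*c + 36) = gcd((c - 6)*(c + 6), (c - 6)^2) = c - 6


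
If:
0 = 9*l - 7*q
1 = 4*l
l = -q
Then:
No Solution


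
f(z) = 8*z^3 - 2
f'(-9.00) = 1944.00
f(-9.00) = -5834.00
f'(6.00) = 864.00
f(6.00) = 1726.00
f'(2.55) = 156.06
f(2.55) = 130.65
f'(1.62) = 62.99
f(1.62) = 32.01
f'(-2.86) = 196.31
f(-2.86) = -189.15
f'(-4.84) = 562.21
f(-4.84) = -909.04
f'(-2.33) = 130.29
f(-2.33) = -103.19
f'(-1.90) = 86.64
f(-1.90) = -56.87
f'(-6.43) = 992.28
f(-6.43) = -2128.78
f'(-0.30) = 2.16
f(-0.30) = -2.22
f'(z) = 24*z^2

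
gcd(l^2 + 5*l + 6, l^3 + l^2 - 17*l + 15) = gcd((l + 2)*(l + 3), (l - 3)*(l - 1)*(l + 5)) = 1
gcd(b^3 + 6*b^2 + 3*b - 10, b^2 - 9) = 1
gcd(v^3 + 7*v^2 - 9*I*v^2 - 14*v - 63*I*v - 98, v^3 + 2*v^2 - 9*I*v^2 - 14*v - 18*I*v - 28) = v^2 - 9*I*v - 14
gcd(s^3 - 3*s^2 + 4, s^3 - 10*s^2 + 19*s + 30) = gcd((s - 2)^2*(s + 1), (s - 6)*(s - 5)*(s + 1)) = s + 1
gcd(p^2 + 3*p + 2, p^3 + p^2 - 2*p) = p + 2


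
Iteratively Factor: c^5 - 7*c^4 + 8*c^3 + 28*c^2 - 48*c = (c)*(c^4 - 7*c^3 + 8*c^2 + 28*c - 48) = c*(c + 2)*(c^3 - 9*c^2 + 26*c - 24) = c*(c - 3)*(c + 2)*(c^2 - 6*c + 8) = c*(c - 3)*(c - 2)*(c + 2)*(c - 4)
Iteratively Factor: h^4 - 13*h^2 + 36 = (h + 2)*(h^3 - 2*h^2 - 9*h + 18) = (h - 3)*(h + 2)*(h^2 + h - 6) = (h - 3)*(h - 2)*(h + 2)*(h + 3)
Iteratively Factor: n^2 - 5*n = (n - 5)*(n)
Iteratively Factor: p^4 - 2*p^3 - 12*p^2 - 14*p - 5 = (p - 5)*(p^3 + 3*p^2 + 3*p + 1) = (p - 5)*(p + 1)*(p^2 + 2*p + 1) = (p - 5)*(p + 1)^2*(p + 1)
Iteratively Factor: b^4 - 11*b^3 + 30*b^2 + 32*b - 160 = (b - 4)*(b^3 - 7*b^2 + 2*b + 40) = (b - 4)*(b + 2)*(b^2 - 9*b + 20) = (b - 5)*(b - 4)*(b + 2)*(b - 4)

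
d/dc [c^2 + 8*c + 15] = 2*c + 8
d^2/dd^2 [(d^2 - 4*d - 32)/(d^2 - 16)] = -8/(d^3 - 12*d^2 + 48*d - 64)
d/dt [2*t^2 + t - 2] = 4*t + 1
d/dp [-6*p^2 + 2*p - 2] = 2 - 12*p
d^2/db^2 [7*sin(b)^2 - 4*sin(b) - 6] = 4*sin(b) + 14*cos(2*b)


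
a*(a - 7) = a^2 - 7*a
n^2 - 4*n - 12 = (n - 6)*(n + 2)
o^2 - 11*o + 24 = (o - 8)*(o - 3)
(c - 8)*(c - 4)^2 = c^3 - 16*c^2 + 80*c - 128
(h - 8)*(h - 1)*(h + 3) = h^3 - 6*h^2 - 19*h + 24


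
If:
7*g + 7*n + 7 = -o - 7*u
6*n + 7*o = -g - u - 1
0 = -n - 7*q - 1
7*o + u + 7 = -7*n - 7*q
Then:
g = 5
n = -48*u/43 - 288/43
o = 35*u/43 + 210/43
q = 48*u/301 + 35/43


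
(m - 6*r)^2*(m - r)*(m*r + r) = m^4*r - 13*m^3*r^2 + m^3*r + 48*m^2*r^3 - 13*m^2*r^2 - 36*m*r^4 + 48*m*r^3 - 36*r^4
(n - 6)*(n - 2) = n^2 - 8*n + 12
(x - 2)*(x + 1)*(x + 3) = x^3 + 2*x^2 - 5*x - 6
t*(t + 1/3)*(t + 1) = t^3 + 4*t^2/3 + t/3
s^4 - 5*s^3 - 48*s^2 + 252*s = s*(s - 6)^2*(s + 7)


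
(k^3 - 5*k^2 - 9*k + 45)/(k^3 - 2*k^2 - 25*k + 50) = (k^2 - 9)/(k^2 + 3*k - 10)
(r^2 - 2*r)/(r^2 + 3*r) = (r - 2)/(r + 3)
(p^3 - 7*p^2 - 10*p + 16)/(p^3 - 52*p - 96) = (p - 1)/(p + 6)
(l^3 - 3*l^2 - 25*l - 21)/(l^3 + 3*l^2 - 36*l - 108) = (l^2 - 6*l - 7)/(l^2 - 36)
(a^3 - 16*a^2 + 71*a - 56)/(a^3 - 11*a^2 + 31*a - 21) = (a - 8)/(a - 3)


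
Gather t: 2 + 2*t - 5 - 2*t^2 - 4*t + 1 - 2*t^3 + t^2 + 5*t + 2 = -2*t^3 - t^2 + 3*t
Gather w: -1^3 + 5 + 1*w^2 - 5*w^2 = 4 - 4*w^2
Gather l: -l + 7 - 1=6 - l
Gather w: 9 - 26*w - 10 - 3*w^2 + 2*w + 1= -3*w^2 - 24*w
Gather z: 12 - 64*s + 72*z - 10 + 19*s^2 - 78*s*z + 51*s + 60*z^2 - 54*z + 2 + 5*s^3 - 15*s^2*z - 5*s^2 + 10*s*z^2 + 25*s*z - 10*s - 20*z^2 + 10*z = 5*s^3 + 14*s^2 - 23*s + z^2*(10*s + 40) + z*(-15*s^2 - 53*s + 28) + 4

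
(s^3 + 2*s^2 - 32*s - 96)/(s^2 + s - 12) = (s^2 - 2*s - 24)/(s - 3)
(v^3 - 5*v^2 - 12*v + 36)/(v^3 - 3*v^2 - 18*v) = (v - 2)/v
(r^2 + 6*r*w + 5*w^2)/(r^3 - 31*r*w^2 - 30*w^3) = 1/(r - 6*w)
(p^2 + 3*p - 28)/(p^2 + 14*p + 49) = (p - 4)/(p + 7)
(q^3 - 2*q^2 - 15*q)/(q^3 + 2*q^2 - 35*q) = (q + 3)/(q + 7)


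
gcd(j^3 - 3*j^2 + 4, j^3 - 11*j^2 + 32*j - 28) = j^2 - 4*j + 4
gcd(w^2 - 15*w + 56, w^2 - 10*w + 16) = w - 8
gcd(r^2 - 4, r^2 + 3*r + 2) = r + 2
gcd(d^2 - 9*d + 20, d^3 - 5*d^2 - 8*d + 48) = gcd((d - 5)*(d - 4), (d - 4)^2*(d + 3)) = d - 4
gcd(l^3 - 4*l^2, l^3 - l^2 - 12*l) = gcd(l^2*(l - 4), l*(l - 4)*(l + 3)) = l^2 - 4*l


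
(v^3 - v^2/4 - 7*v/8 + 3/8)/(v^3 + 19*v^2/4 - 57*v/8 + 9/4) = (v + 1)/(v + 6)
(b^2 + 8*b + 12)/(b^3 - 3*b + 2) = (b + 6)/(b^2 - 2*b + 1)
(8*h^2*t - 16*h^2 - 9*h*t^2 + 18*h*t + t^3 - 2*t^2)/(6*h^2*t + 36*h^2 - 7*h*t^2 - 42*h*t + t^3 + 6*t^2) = (-8*h*t + 16*h + t^2 - 2*t)/(-6*h*t - 36*h + t^2 + 6*t)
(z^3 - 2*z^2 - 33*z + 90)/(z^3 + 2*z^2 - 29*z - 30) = (z - 3)/(z + 1)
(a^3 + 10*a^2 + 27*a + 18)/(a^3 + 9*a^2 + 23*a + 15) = (a + 6)/(a + 5)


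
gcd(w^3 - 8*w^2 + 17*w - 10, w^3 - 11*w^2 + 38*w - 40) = w^2 - 7*w + 10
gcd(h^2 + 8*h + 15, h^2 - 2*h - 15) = h + 3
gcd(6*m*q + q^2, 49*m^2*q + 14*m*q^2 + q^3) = q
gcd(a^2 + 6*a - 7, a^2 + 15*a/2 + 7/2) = a + 7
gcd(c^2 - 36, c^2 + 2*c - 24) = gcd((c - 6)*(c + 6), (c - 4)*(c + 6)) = c + 6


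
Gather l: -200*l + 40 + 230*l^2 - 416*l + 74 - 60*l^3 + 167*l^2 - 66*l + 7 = -60*l^3 + 397*l^2 - 682*l + 121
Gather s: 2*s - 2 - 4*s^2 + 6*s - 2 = -4*s^2 + 8*s - 4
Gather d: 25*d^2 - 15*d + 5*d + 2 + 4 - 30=25*d^2 - 10*d - 24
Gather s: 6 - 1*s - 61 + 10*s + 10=9*s - 45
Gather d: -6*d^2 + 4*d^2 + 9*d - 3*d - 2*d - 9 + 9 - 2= -2*d^2 + 4*d - 2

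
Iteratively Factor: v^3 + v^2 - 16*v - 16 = (v + 4)*(v^2 - 3*v - 4) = (v - 4)*(v + 4)*(v + 1)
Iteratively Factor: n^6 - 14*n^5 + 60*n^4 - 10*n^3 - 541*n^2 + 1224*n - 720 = (n + 3)*(n^5 - 17*n^4 + 111*n^3 - 343*n^2 + 488*n - 240) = (n - 5)*(n + 3)*(n^4 - 12*n^3 + 51*n^2 - 88*n + 48) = (n - 5)*(n - 3)*(n + 3)*(n^3 - 9*n^2 + 24*n - 16) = (n - 5)*(n - 4)*(n - 3)*(n + 3)*(n^2 - 5*n + 4) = (n - 5)*(n - 4)*(n - 3)*(n - 1)*(n + 3)*(n - 4)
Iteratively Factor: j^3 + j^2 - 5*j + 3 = (j + 3)*(j^2 - 2*j + 1) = (j - 1)*(j + 3)*(j - 1)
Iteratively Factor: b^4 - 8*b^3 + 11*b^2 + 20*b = (b - 4)*(b^3 - 4*b^2 - 5*b) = b*(b - 4)*(b^2 - 4*b - 5) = b*(b - 5)*(b - 4)*(b + 1)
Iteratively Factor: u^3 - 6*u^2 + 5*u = (u)*(u^2 - 6*u + 5) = u*(u - 1)*(u - 5)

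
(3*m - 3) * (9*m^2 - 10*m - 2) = 27*m^3 - 57*m^2 + 24*m + 6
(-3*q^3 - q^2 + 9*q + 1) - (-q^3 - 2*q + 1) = -2*q^3 - q^2 + 11*q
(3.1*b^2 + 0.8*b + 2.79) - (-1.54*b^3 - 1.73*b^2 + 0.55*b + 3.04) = 1.54*b^3 + 4.83*b^2 + 0.25*b - 0.25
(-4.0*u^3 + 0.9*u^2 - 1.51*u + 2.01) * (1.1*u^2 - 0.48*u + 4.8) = -4.4*u^5 + 2.91*u^4 - 21.293*u^3 + 7.2558*u^2 - 8.2128*u + 9.648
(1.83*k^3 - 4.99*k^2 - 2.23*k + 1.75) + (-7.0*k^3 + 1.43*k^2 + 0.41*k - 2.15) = -5.17*k^3 - 3.56*k^2 - 1.82*k - 0.4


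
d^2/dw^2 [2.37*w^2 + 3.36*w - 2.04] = 4.74000000000000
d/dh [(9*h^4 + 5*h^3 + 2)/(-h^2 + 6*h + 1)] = (-18*h^5 + 157*h^4 + 96*h^3 + 15*h^2 + 4*h - 12)/(h^4 - 12*h^3 + 34*h^2 + 12*h + 1)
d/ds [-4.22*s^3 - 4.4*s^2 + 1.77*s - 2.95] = -12.66*s^2 - 8.8*s + 1.77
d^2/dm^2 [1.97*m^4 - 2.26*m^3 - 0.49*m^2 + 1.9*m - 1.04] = 23.64*m^2 - 13.56*m - 0.98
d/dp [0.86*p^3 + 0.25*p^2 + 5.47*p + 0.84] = 2.58*p^2 + 0.5*p + 5.47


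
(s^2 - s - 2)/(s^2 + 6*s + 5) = (s - 2)/(s + 5)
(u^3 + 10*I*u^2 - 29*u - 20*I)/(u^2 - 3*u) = (u^3 + 10*I*u^2 - 29*u - 20*I)/(u*(u - 3))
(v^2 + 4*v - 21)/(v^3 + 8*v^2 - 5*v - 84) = 1/(v + 4)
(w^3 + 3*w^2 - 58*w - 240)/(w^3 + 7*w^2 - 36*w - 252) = (w^2 - 3*w - 40)/(w^2 + w - 42)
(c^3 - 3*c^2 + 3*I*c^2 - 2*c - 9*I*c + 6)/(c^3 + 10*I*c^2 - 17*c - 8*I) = (c^2 + c*(-3 + 2*I) - 6*I)/(c^2 + 9*I*c - 8)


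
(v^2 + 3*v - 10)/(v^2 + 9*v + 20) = (v - 2)/(v + 4)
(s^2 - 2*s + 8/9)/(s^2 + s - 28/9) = (3*s - 2)/(3*s + 7)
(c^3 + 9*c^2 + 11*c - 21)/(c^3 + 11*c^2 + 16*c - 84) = (c^2 + 2*c - 3)/(c^2 + 4*c - 12)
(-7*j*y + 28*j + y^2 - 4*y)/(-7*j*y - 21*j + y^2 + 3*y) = (y - 4)/(y + 3)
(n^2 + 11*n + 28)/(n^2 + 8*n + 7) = (n + 4)/(n + 1)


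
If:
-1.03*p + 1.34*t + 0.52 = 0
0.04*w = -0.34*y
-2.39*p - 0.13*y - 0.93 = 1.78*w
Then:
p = 6.27615062761506*y - 0.389121338912134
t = 4.8242053331668*y - 0.687160432148879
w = -8.5*y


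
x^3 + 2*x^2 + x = x*(x + 1)^2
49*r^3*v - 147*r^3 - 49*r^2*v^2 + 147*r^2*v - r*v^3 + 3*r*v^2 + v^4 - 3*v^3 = (-7*r + v)*(-r + v)*(7*r + v)*(v - 3)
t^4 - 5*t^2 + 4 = (t - 2)*(t - 1)*(t + 1)*(t + 2)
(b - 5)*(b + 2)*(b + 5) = b^3 + 2*b^2 - 25*b - 50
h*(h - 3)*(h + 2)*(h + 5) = h^4 + 4*h^3 - 11*h^2 - 30*h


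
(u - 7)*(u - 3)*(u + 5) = u^3 - 5*u^2 - 29*u + 105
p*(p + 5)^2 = p^3 + 10*p^2 + 25*p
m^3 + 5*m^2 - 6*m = m*(m - 1)*(m + 6)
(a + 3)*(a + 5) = a^2 + 8*a + 15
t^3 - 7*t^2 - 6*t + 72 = (t - 6)*(t - 4)*(t + 3)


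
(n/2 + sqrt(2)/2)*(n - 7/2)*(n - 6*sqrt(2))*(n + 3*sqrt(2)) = n^4/2 - 7*n^3/4 - sqrt(2)*n^3 - 21*n^2 + 7*sqrt(2)*n^2/2 - 18*sqrt(2)*n + 147*n/2 + 63*sqrt(2)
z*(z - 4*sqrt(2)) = z^2 - 4*sqrt(2)*z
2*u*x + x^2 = x*(2*u + x)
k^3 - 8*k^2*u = k^2*(k - 8*u)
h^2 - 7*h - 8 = (h - 8)*(h + 1)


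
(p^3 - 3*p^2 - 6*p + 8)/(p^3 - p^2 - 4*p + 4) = (p - 4)/(p - 2)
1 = 1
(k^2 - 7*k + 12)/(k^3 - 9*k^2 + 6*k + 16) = (k^2 - 7*k + 12)/(k^3 - 9*k^2 + 6*k + 16)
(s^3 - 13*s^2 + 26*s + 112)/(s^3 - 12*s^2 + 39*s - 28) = (s^2 - 6*s - 16)/(s^2 - 5*s + 4)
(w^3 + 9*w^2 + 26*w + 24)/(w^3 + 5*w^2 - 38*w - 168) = (w^2 + 5*w + 6)/(w^2 + w - 42)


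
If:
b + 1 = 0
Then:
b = -1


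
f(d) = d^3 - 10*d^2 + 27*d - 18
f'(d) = 3*d^2 - 20*d + 27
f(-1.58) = -89.57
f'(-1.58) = 66.09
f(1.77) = 4.01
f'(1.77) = 1.00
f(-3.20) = -239.57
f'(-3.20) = 121.72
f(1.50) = 3.38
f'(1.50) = 3.75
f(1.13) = 1.18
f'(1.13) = 8.23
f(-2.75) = -188.67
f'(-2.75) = 104.69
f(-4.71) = -471.50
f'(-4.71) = 187.75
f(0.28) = -11.20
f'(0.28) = 21.64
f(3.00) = 0.00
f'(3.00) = -6.00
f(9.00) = 144.00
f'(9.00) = 90.00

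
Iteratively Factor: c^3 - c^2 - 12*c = (c - 4)*(c^2 + 3*c) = (c - 4)*(c + 3)*(c)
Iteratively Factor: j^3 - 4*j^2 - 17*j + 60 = (j - 3)*(j^2 - j - 20) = (j - 5)*(j - 3)*(j + 4)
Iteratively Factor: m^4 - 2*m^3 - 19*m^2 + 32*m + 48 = (m + 4)*(m^3 - 6*m^2 + 5*m + 12) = (m - 3)*(m + 4)*(m^2 - 3*m - 4) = (m - 3)*(m + 1)*(m + 4)*(m - 4)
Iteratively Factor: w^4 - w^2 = (w - 1)*(w^3 + w^2) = w*(w - 1)*(w^2 + w) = w^2*(w - 1)*(w + 1)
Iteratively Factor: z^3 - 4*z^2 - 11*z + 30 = (z - 5)*(z^2 + z - 6) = (z - 5)*(z - 2)*(z + 3)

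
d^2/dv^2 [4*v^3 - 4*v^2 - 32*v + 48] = 24*v - 8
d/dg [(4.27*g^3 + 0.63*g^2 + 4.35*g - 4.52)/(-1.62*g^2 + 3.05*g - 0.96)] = (-6.9174*g^4 + 26.047*g^3 - 3.3291*g^2 - 15.8544*g + 9.61)/(2.6244*g^4 - 9.882*g^3 + 12.4129*g^2 - 5.856*g + 0.9216)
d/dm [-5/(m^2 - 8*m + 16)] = 10*(m - 4)/(m^2 - 8*m + 16)^2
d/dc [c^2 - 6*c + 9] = 2*c - 6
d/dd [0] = 0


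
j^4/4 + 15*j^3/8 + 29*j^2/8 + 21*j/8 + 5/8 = (j/2 + 1/4)*(j/2 + 1/2)*(j + 1)*(j + 5)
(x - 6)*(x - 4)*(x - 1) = x^3 - 11*x^2 + 34*x - 24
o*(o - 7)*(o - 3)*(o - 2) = o^4 - 12*o^3 + 41*o^2 - 42*o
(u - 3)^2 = u^2 - 6*u + 9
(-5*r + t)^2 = 25*r^2 - 10*r*t + t^2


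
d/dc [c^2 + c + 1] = 2*c + 1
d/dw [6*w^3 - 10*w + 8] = 18*w^2 - 10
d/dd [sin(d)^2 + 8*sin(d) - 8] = 2*(sin(d) + 4)*cos(d)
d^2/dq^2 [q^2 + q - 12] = 2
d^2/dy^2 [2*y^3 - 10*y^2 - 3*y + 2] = 12*y - 20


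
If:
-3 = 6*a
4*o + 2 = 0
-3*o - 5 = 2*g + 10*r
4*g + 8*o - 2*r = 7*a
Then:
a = -1/2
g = -1/22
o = -1/2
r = -15/44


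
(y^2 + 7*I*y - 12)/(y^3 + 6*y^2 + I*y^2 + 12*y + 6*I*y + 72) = (y + 3*I)/(y^2 + 3*y*(2 - I) - 18*I)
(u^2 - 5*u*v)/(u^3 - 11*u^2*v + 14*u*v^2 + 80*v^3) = u/(u^2 - 6*u*v - 16*v^2)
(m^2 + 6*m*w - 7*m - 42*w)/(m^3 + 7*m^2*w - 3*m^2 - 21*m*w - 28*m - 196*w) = (m + 6*w)/(m^2 + 7*m*w + 4*m + 28*w)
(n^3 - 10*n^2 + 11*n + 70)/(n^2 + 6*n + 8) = (n^2 - 12*n + 35)/(n + 4)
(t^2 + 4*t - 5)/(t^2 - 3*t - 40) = (t - 1)/(t - 8)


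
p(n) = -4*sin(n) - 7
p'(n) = -4*cos(n)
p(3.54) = -5.45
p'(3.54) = 3.69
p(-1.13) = -3.38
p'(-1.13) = -1.71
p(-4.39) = -10.79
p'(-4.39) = 1.27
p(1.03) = -10.43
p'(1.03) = -2.06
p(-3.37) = -7.91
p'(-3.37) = 3.90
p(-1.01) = -3.61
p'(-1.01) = -2.13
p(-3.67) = -9.02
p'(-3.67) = 3.45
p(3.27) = -6.49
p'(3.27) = 3.97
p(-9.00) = -5.35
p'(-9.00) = 3.64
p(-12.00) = -9.15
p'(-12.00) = -3.38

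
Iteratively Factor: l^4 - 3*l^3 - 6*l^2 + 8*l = (l - 1)*(l^3 - 2*l^2 - 8*l) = (l - 1)*(l + 2)*(l^2 - 4*l) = (l - 4)*(l - 1)*(l + 2)*(l)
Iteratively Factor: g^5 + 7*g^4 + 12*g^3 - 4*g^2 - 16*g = (g + 2)*(g^4 + 5*g^3 + 2*g^2 - 8*g) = (g + 2)^2*(g^3 + 3*g^2 - 4*g) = (g - 1)*(g + 2)^2*(g^2 + 4*g) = g*(g - 1)*(g + 2)^2*(g + 4)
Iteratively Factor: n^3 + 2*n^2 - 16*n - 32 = (n + 2)*(n^2 - 16) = (n + 2)*(n + 4)*(n - 4)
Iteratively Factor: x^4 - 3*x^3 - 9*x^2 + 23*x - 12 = (x + 3)*(x^3 - 6*x^2 + 9*x - 4) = (x - 1)*(x + 3)*(x^2 - 5*x + 4) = (x - 4)*(x - 1)*(x + 3)*(x - 1)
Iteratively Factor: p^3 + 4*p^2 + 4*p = (p + 2)*(p^2 + 2*p) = p*(p + 2)*(p + 2)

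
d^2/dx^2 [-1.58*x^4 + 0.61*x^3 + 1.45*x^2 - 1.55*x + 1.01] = -18.96*x^2 + 3.66*x + 2.9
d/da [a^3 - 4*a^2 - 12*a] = 3*a^2 - 8*a - 12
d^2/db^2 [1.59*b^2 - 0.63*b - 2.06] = 3.18000000000000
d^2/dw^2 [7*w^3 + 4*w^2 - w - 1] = 42*w + 8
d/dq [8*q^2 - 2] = 16*q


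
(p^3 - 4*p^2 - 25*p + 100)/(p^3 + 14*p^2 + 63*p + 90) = (p^2 - 9*p + 20)/(p^2 + 9*p + 18)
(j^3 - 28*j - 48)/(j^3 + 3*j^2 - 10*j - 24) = (j - 6)/(j - 3)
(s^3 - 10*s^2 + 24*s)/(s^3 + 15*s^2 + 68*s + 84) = s*(s^2 - 10*s + 24)/(s^3 + 15*s^2 + 68*s + 84)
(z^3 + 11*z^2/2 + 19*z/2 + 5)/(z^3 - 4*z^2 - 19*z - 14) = (z + 5/2)/(z - 7)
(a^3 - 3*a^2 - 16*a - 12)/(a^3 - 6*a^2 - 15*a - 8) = (a^2 - 4*a - 12)/(a^2 - 7*a - 8)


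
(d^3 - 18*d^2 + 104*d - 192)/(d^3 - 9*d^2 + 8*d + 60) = (d^2 - 12*d + 32)/(d^2 - 3*d - 10)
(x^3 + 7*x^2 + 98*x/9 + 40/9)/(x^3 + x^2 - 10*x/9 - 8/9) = (x + 5)/(x - 1)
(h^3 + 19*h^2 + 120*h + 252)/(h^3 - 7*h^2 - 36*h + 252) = (h^2 + 13*h + 42)/(h^2 - 13*h + 42)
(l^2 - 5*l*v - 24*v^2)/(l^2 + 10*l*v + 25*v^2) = (l^2 - 5*l*v - 24*v^2)/(l^2 + 10*l*v + 25*v^2)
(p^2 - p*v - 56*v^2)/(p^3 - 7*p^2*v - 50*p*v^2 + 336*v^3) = 1/(p - 6*v)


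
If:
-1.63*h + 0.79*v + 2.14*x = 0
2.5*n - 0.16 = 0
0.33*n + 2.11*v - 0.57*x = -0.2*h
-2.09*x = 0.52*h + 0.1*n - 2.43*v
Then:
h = -0.02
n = 0.06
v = -0.01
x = -0.01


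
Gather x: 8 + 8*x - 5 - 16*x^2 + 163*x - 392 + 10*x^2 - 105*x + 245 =-6*x^2 + 66*x - 144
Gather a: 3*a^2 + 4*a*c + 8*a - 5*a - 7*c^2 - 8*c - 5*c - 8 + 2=3*a^2 + a*(4*c + 3) - 7*c^2 - 13*c - 6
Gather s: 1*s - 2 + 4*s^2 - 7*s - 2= 4*s^2 - 6*s - 4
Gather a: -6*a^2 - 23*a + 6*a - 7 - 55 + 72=-6*a^2 - 17*a + 10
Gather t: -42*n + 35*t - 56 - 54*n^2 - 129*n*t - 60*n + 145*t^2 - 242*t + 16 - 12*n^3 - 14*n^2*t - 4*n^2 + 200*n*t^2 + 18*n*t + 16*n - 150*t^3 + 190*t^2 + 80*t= -12*n^3 - 58*n^2 - 86*n - 150*t^3 + t^2*(200*n + 335) + t*(-14*n^2 - 111*n - 127) - 40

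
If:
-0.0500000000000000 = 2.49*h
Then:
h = -0.02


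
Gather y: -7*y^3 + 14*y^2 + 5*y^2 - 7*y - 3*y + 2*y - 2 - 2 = -7*y^3 + 19*y^2 - 8*y - 4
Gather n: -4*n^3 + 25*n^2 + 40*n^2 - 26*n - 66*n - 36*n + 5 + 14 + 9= -4*n^3 + 65*n^2 - 128*n + 28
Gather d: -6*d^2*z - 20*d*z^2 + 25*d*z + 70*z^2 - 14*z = -6*d^2*z + d*(-20*z^2 + 25*z) + 70*z^2 - 14*z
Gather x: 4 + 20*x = 20*x + 4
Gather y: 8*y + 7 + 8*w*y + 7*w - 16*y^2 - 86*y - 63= 7*w - 16*y^2 + y*(8*w - 78) - 56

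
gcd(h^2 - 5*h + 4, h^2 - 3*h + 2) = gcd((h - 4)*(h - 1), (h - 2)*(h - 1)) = h - 1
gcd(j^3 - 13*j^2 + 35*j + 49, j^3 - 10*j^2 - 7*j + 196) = j^2 - 14*j + 49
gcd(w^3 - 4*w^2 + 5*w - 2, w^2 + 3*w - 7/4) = 1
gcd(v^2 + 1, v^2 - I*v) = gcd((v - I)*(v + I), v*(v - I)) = v - I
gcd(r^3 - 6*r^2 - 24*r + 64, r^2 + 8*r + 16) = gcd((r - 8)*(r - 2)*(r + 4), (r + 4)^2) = r + 4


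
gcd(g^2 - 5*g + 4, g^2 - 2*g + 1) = g - 1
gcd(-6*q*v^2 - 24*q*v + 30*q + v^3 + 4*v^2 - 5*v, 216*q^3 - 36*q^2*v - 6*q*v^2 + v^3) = 6*q - v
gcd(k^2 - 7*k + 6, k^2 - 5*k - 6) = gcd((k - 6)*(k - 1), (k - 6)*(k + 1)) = k - 6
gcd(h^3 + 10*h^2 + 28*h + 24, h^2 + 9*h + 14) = h + 2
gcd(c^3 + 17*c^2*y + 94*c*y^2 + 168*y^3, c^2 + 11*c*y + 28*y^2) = c^2 + 11*c*y + 28*y^2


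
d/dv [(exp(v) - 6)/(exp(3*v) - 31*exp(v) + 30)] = (-(exp(v) - 6)*(3*exp(2*v) - 31) + exp(3*v) - 31*exp(v) + 30)*exp(v)/(exp(3*v) - 31*exp(v) + 30)^2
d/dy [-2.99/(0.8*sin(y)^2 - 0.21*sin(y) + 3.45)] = (4.784*sin(y) - 0.6279)*cos(y)/(0.8*sin(y)^2 - 0.21*sin(y) + 3.45)^2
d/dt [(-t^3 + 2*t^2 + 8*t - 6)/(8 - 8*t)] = (2*t^3 - 5*t^2 + 4*t + 2)/(8*(t^2 - 2*t + 1))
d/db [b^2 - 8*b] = 2*b - 8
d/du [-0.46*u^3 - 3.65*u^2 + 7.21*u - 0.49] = -1.38*u^2 - 7.3*u + 7.21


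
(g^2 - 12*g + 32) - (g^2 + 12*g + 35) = -24*g - 3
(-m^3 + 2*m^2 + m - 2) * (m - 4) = -m^4 + 6*m^3 - 7*m^2 - 6*m + 8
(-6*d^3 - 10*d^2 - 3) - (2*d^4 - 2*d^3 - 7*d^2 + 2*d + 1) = -2*d^4 - 4*d^3 - 3*d^2 - 2*d - 4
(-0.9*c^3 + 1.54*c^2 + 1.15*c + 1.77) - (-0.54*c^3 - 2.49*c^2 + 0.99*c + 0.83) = -0.36*c^3 + 4.03*c^2 + 0.16*c + 0.94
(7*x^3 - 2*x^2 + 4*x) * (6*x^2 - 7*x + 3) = 42*x^5 - 61*x^4 + 59*x^3 - 34*x^2 + 12*x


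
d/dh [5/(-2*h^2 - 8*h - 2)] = 5*(h + 2)/(h^2 + 4*h + 1)^2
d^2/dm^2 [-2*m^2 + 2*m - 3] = -4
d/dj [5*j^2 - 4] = 10*j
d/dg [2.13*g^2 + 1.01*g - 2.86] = 4.26*g + 1.01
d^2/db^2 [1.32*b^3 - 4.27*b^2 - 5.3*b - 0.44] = 7.92*b - 8.54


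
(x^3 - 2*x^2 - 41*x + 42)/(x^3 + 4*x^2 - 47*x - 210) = (x - 1)/(x + 5)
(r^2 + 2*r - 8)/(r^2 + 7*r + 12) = (r - 2)/(r + 3)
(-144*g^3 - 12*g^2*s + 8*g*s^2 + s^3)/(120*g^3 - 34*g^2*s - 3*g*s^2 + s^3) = (6*g + s)/(-5*g + s)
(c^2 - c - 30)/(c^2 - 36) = (c + 5)/(c + 6)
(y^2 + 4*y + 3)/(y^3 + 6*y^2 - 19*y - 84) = (y + 1)/(y^2 + 3*y - 28)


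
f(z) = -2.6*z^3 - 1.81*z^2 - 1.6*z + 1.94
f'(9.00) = -665.98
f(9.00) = -2054.47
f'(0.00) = -1.60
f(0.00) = 1.94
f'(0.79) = -9.33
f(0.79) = -1.74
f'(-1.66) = -17.08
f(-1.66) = 11.50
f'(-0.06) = -1.41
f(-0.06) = 2.03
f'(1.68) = -29.70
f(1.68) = -18.18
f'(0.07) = -1.89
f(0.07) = 1.82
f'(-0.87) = -4.35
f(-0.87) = 3.67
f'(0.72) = -8.25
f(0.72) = -1.12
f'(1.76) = -32.13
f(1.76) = -20.66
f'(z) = -7.8*z^2 - 3.62*z - 1.6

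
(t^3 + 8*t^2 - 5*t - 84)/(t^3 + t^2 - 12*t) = (t + 7)/t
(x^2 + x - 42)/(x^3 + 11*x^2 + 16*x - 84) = (x - 6)/(x^2 + 4*x - 12)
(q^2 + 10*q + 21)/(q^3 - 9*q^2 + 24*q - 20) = (q^2 + 10*q + 21)/(q^3 - 9*q^2 + 24*q - 20)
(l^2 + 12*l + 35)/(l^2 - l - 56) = (l + 5)/(l - 8)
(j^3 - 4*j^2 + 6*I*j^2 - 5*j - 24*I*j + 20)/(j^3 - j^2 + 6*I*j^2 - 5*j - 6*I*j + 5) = (j - 4)/(j - 1)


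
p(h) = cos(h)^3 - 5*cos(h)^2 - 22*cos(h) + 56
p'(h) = -3*sin(h)*cos(h)^2 + 10*sin(h)*cos(h) + 22*sin(h)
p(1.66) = 57.92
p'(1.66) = 21.00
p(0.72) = 37.06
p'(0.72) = 18.35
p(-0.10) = 30.14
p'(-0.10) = -2.89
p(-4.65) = 57.35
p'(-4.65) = 21.32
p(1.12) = 45.55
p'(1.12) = 23.21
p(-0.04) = 30.02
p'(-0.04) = -1.16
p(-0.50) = 33.52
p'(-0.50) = -13.65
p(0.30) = 31.29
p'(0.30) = 8.52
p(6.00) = 31.15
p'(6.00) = -8.06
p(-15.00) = 69.39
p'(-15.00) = -8.24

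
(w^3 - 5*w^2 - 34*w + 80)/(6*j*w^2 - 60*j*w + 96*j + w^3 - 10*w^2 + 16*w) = (w + 5)/(6*j + w)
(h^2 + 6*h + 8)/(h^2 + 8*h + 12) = (h + 4)/(h + 6)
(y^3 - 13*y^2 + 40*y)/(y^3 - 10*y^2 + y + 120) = y/(y + 3)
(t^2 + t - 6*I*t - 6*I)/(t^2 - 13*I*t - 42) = (t + 1)/(t - 7*I)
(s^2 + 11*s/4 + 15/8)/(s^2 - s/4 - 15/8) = (2*s + 3)/(2*s - 3)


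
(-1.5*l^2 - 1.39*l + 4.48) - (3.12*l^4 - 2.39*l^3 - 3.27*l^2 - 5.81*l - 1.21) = -3.12*l^4 + 2.39*l^3 + 1.77*l^2 + 4.42*l + 5.69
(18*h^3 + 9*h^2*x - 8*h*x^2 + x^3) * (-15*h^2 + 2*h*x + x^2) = -270*h^5 - 99*h^4*x + 156*h^3*x^2 - 22*h^2*x^3 - 6*h*x^4 + x^5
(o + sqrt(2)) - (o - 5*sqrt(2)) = 6*sqrt(2)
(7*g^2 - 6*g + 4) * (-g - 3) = -7*g^3 - 15*g^2 + 14*g - 12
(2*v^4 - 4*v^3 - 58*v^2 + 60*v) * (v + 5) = 2*v^5 + 6*v^4 - 78*v^3 - 230*v^2 + 300*v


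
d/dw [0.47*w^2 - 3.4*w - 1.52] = 0.94*w - 3.4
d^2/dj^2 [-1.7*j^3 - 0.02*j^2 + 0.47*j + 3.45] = -10.2*j - 0.04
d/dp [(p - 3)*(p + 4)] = 2*p + 1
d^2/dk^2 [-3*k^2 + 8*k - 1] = -6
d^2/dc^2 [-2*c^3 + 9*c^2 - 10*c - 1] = 18 - 12*c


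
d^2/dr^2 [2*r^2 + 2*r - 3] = 4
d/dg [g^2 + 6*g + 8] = 2*g + 6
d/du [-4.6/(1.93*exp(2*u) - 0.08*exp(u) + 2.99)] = (17.756*exp(u) - 0.368)*exp(u)/(1.93*exp(2*u) - 0.08*exp(u) + 2.99)^2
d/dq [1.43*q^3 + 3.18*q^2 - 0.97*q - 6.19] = 4.29*q^2 + 6.36*q - 0.97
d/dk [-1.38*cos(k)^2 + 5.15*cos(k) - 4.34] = (2.76*cos(k) - 5.15)*sin(k)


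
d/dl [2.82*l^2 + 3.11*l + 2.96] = 5.64*l + 3.11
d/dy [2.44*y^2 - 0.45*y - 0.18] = 4.88*y - 0.45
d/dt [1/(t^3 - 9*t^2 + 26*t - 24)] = (-3*t^2 + 18*t - 26)/(t^3 - 9*t^2 + 26*t - 24)^2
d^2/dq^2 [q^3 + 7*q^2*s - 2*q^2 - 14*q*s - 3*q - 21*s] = 6*q + 14*s - 4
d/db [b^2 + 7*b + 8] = 2*b + 7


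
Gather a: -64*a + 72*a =8*a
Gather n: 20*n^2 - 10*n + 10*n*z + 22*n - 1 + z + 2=20*n^2 + n*(10*z + 12) + z + 1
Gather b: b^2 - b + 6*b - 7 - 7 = b^2 + 5*b - 14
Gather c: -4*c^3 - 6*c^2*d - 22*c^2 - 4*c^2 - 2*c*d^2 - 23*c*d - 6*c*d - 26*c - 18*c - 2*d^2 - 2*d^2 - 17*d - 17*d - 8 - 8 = -4*c^3 + c^2*(-6*d - 26) + c*(-2*d^2 - 29*d - 44) - 4*d^2 - 34*d - 16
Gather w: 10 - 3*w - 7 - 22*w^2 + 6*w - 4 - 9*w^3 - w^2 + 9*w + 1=-9*w^3 - 23*w^2 + 12*w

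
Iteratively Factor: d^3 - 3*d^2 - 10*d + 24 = (d + 3)*(d^2 - 6*d + 8) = (d - 2)*(d + 3)*(d - 4)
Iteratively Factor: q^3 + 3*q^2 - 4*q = (q + 4)*(q^2 - q) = (q - 1)*(q + 4)*(q)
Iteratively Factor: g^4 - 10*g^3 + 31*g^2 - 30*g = (g - 5)*(g^3 - 5*g^2 + 6*g) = g*(g - 5)*(g^2 - 5*g + 6) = g*(g - 5)*(g - 2)*(g - 3)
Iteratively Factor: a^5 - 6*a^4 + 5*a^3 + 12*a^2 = (a + 1)*(a^4 - 7*a^3 + 12*a^2) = (a - 3)*(a + 1)*(a^3 - 4*a^2) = a*(a - 3)*(a + 1)*(a^2 - 4*a) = a*(a - 4)*(a - 3)*(a + 1)*(a)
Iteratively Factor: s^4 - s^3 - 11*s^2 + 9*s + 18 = (s - 3)*(s^3 + 2*s^2 - 5*s - 6) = (s - 3)*(s - 2)*(s^2 + 4*s + 3) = (s - 3)*(s - 2)*(s + 3)*(s + 1)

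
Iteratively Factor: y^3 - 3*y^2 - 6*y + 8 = (y + 2)*(y^2 - 5*y + 4) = (y - 4)*(y + 2)*(y - 1)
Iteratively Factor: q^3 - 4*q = (q - 2)*(q^2 + 2*q) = (q - 2)*(q + 2)*(q)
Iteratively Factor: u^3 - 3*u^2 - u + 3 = (u - 3)*(u^2 - 1) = (u - 3)*(u - 1)*(u + 1)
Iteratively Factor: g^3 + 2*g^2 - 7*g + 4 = (g - 1)*(g^2 + 3*g - 4) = (g - 1)^2*(g + 4)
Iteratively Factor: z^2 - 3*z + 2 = (z - 1)*(z - 2)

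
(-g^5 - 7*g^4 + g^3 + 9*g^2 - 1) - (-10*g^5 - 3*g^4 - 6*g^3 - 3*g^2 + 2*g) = 9*g^5 - 4*g^4 + 7*g^3 + 12*g^2 - 2*g - 1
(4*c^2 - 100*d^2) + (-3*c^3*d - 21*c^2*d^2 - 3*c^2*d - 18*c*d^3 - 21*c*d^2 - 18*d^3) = -3*c^3*d - 21*c^2*d^2 - 3*c^2*d + 4*c^2 - 18*c*d^3 - 21*c*d^2 - 18*d^3 - 100*d^2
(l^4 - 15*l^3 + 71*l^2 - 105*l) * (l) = l^5 - 15*l^4 + 71*l^3 - 105*l^2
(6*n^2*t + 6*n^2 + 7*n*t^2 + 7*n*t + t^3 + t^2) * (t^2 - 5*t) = 6*n^2*t^3 - 24*n^2*t^2 - 30*n^2*t + 7*n*t^4 - 28*n*t^3 - 35*n*t^2 + t^5 - 4*t^4 - 5*t^3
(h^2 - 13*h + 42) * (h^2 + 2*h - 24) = h^4 - 11*h^3 - 8*h^2 + 396*h - 1008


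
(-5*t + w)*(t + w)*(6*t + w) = -30*t^3 - 29*t^2*w + 2*t*w^2 + w^3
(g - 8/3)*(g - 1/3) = g^2 - 3*g + 8/9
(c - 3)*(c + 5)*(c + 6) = c^3 + 8*c^2 - 3*c - 90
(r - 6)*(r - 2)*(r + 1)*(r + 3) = r^4 - 4*r^3 - 17*r^2 + 24*r + 36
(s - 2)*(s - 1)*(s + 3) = s^3 - 7*s + 6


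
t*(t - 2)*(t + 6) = t^3 + 4*t^2 - 12*t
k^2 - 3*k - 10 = (k - 5)*(k + 2)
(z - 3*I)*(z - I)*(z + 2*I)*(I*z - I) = I*z^4 + 2*z^3 - I*z^3 - 2*z^2 + 5*I*z^2 + 6*z - 5*I*z - 6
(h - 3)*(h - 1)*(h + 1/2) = h^3 - 7*h^2/2 + h + 3/2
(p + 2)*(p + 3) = p^2 + 5*p + 6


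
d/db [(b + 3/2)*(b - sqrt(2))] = 2*b - sqrt(2) + 3/2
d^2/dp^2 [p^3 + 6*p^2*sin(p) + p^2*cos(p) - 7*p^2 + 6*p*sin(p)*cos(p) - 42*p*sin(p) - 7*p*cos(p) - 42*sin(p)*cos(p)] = -6*p^2*sin(p) - p^2*cos(p) + 38*p*sin(p) - 12*p*sin(2*p) + 31*p*cos(p) + 6*p + 26*sin(p) + 84*sin(2*p) - 82*cos(p) + 12*cos(2*p) - 14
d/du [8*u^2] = 16*u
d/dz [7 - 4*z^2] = -8*z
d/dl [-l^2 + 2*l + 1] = 2 - 2*l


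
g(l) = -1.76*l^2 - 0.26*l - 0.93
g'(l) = -3.52*l - 0.26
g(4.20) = -33.07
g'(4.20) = -15.04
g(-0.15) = -0.93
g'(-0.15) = 0.27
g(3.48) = -23.15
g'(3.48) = -12.51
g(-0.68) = -1.57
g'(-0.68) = 2.13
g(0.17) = -1.03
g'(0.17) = -0.86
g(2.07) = -9.01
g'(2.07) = -7.55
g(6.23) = -70.86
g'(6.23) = -22.19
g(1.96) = -8.20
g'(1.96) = -7.16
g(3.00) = -17.55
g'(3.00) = -10.82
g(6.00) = -65.85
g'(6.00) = -21.38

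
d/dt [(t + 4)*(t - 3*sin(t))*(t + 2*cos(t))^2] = (t + 2*cos(t))*(-2*(t + 4)*(t - 3*sin(t))*(2*sin(t) - 1) - (t + 4)*(t + 2*cos(t))*(3*cos(t) - 1) + (t - 3*sin(t))*(t + 2*cos(t)))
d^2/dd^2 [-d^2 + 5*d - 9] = -2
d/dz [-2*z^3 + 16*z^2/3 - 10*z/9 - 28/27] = -6*z^2 + 32*z/3 - 10/9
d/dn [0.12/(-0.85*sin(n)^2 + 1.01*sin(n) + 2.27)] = (0.204*sin(n) - 0.1212)*cos(n)/(-0.85*sin(n)^2 + 1.01*sin(n) + 2.27)^2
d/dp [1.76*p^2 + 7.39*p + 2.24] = 3.52*p + 7.39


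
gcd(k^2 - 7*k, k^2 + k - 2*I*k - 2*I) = 1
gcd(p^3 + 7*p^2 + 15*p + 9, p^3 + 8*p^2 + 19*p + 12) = p^2 + 4*p + 3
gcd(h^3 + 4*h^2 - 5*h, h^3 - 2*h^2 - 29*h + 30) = h^2 + 4*h - 5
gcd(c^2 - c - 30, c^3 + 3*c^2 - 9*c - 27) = 1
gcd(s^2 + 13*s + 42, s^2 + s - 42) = s + 7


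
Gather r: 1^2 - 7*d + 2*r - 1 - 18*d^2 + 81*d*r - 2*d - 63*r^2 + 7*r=-18*d^2 - 9*d - 63*r^2 + r*(81*d + 9)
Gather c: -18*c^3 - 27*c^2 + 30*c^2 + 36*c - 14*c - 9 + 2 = -18*c^3 + 3*c^2 + 22*c - 7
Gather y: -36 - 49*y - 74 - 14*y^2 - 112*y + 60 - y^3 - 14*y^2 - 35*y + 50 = -y^3 - 28*y^2 - 196*y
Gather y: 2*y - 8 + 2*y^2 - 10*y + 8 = 2*y^2 - 8*y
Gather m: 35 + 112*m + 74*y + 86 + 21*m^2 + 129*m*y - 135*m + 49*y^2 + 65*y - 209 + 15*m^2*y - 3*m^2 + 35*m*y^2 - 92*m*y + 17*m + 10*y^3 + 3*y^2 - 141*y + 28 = m^2*(15*y + 18) + m*(35*y^2 + 37*y - 6) + 10*y^3 + 52*y^2 - 2*y - 60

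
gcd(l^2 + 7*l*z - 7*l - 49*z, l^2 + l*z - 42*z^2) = l + 7*z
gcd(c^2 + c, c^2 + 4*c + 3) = c + 1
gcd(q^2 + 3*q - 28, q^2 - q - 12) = q - 4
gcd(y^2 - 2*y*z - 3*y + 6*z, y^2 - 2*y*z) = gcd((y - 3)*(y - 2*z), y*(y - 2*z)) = y - 2*z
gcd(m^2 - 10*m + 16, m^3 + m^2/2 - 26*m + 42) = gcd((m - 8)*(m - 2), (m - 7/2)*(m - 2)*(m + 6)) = m - 2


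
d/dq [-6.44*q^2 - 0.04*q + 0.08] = -12.88*q - 0.04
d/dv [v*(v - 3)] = 2*v - 3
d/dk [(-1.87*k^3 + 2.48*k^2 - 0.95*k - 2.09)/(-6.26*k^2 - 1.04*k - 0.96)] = (11.7062*k^4 + 3.8896*k^3 - 3.1406*k^2 - 30.9284*k - 1.2616)/(39.1876*k^4 + 13.0208*k^3 + 13.1008*k^2 + 1.9968*k + 0.9216)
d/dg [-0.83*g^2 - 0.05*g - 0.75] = -1.66*g - 0.05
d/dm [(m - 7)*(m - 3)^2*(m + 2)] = 4*m^3 - 33*m^2 + 50*m + 39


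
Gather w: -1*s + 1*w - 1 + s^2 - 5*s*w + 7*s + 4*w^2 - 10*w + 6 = s^2 + 6*s + 4*w^2 + w*(-5*s - 9) + 5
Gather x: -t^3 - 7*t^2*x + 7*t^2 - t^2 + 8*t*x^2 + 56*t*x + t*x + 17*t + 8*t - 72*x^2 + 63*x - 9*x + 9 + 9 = -t^3 + 6*t^2 + 25*t + x^2*(8*t - 72) + x*(-7*t^2 + 57*t + 54) + 18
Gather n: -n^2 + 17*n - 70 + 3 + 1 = -n^2 + 17*n - 66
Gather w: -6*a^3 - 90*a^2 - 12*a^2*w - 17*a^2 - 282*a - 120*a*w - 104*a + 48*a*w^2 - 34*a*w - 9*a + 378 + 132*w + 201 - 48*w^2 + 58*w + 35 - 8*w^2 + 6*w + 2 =-6*a^3 - 107*a^2 - 395*a + w^2*(48*a - 56) + w*(-12*a^2 - 154*a + 196) + 616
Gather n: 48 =48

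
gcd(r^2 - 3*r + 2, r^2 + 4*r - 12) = r - 2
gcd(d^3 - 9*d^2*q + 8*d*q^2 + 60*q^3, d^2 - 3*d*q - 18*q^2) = -d + 6*q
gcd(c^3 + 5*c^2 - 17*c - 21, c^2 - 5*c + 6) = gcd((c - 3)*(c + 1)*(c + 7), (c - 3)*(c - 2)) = c - 3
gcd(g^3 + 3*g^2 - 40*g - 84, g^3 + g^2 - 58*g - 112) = g^2 + 9*g + 14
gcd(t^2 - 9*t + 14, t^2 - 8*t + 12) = t - 2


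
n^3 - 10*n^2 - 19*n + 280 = (n - 8)*(n - 7)*(n + 5)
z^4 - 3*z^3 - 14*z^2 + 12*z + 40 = (z - 5)*(z - 2)*(z + 2)^2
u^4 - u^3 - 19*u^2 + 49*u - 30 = (u - 3)*(u - 2)*(u - 1)*(u + 5)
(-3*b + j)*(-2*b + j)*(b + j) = 6*b^3 + b^2*j - 4*b*j^2 + j^3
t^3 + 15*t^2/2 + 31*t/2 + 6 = (t + 1/2)*(t + 3)*(t + 4)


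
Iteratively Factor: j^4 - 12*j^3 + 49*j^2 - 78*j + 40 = (j - 5)*(j^3 - 7*j^2 + 14*j - 8) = (j - 5)*(j - 4)*(j^2 - 3*j + 2) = (j - 5)*(j - 4)*(j - 2)*(j - 1)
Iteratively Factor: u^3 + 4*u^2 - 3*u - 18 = (u + 3)*(u^2 + u - 6) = (u - 2)*(u + 3)*(u + 3)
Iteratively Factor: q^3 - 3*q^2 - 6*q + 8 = (q - 1)*(q^2 - 2*q - 8) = (q - 4)*(q - 1)*(q + 2)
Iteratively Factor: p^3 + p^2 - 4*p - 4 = (p + 1)*(p^2 - 4) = (p - 2)*(p + 1)*(p + 2)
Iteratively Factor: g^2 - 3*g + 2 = (g - 1)*(g - 2)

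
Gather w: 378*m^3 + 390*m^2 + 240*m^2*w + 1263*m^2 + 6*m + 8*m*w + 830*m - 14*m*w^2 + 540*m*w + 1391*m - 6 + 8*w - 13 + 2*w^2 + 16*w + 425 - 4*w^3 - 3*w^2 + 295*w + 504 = 378*m^3 + 1653*m^2 + 2227*m - 4*w^3 + w^2*(-14*m - 1) + w*(240*m^2 + 548*m + 319) + 910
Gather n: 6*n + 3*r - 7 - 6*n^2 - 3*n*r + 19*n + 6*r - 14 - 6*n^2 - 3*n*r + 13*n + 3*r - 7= -12*n^2 + n*(38 - 6*r) + 12*r - 28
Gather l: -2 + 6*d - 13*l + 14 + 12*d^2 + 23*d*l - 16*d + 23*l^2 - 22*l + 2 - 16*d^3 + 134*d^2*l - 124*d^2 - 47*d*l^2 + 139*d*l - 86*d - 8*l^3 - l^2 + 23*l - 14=-16*d^3 - 112*d^2 - 96*d - 8*l^3 + l^2*(22 - 47*d) + l*(134*d^2 + 162*d - 12)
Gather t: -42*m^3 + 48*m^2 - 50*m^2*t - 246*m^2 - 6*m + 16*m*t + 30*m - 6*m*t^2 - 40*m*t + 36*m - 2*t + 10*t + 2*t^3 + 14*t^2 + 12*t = -42*m^3 - 198*m^2 + 60*m + 2*t^3 + t^2*(14 - 6*m) + t*(-50*m^2 - 24*m + 20)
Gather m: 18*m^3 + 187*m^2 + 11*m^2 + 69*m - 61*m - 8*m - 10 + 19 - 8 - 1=18*m^3 + 198*m^2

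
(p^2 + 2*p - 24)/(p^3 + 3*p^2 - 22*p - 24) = 1/(p + 1)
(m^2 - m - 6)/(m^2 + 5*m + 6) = (m - 3)/(m + 3)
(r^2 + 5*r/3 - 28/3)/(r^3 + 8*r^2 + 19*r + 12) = (r - 7/3)/(r^2 + 4*r + 3)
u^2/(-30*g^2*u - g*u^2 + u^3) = u/(-30*g^2 - g*u + u^2)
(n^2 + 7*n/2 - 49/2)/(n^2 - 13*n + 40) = (2*n^2 + 7*n - 49)/(2*(n^2 - 13*n + 40))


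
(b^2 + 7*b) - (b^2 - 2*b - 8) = 9*b + 8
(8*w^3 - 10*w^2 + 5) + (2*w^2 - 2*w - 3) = 8*w^3 - 8*w^2 - 2*w + 2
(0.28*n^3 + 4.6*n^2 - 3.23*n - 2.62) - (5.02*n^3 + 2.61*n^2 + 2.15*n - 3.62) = -4.74*n^3 + 1.99*n^2 - 5.38*n + 1.0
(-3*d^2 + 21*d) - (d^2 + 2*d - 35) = -4*d^2 + 19*d + 35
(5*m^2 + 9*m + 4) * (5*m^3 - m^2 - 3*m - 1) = 25*m^5 + 40*m^4 - 4*m^3 - 36*m^2 - 21*m - 4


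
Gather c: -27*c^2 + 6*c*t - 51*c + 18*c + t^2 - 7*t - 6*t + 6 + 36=-27*c^2 + c*(6*t - 33) + t^2 - 13*t + 42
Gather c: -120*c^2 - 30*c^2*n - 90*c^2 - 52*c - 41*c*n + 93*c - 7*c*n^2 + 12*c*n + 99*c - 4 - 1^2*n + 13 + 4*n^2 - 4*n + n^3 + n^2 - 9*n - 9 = c^2*(-30*n - 210) + c*(-7*n^2 - 29*n + 140) + n^3 + 5*n^2 - 14*n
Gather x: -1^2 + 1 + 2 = 2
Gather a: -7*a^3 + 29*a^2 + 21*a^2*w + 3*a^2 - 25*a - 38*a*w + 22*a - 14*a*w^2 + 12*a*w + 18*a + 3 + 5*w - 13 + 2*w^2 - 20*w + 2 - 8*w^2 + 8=-7*a^3 + a^2*(21*w + 32) + a*(-14*w^2 - 26*w + 15) - 6*w^2 - 15*w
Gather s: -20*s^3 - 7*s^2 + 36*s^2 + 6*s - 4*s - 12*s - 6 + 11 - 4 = -20*s^3 + 29*s^2 - 10*s + 1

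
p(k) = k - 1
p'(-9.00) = 1.00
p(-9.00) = -10.00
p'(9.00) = 1.00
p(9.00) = 8.00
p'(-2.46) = 1.00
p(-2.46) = -3.46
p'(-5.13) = 1.00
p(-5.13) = -6.13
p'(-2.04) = 1.00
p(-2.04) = -3.04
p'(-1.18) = 1.00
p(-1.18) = -2.18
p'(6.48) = 1.00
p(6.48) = 5.48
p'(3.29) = 1.00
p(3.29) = 2.29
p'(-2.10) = 1.00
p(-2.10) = -3.10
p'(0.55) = 1.00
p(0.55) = -0.45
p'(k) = 1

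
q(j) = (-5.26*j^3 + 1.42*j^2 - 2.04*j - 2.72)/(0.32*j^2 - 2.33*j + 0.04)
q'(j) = (2.33 - 0.64*j)*(-5.26*j^3 + 1.42*j^2 - 2.04*j - 2.72)/(0.32*j^2 - 2.33*j + 0.04)^2 + (-15.78*j^2 + 2.84*j - 2.04)/(0.32*j^2 - 2.33*j + 0.04) = (-1.6832*j^4 + 24.5116*j^3 - 3.287*j^2 + 1.8544*j - 6.4192)/(0.1024*j^4 - 1.4912*j^3 + 5.4545*j^2 - 0.1864*j + 0.0016)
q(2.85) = 29.68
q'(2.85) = 26.77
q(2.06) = 13.78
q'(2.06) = 14.47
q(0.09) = 17.33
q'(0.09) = -224.21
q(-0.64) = 0.33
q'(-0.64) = -5.67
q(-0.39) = -1.40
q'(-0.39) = -9.18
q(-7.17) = 60.96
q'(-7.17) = -12.41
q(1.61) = 8.42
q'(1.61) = 9.52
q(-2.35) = 10.73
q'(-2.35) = -7.51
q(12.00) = -490.75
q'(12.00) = 21.21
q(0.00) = -68.00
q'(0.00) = -4012.00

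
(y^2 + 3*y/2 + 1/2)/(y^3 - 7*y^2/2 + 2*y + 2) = (y + 1)/(y^2 - 4*y + 4)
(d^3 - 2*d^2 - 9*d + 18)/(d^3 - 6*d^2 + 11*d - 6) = (d + 3)/(d - 1)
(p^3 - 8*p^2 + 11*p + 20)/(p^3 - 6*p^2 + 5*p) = (p^2 - 3*p - 4)/(p*(p - 1))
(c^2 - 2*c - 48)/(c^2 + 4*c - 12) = (c - 8)/(c - 2)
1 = 1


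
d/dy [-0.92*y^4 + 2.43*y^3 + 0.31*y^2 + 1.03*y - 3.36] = -3.68*y^3 + 7.29*y^2 + 0.62*y + 1.03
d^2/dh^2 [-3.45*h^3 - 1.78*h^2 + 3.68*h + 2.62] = -20.7*h - 3.56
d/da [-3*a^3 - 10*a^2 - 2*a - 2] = -9*a^2 - 20*a - 2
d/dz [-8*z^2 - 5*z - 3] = -16*z - 5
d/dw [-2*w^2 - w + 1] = -4*w - 1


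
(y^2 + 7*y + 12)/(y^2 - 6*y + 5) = (y^2 + 7*y + 12)/(y^2 - 6*y + 5)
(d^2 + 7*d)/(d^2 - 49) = d/(d - 7)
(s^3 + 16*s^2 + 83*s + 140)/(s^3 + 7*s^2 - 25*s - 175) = (s + 4)/(s - 5)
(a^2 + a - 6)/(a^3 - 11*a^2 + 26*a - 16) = (a + 3)/(a^2 - 9*a + 8)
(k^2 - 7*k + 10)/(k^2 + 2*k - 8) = (k - 5)/(k + 4)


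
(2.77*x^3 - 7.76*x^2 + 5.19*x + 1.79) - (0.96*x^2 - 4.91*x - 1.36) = 2.77*x^3 - 8.72*x^2 + 10.1*x + 3.15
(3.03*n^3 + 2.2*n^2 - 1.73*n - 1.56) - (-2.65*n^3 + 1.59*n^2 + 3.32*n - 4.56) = 5.68*n^3 + 0.61*n^2 - 5.05*n + 3.0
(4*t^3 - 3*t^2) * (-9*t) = -36*t^4 + 27*t^3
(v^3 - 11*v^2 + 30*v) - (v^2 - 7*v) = v^3 - 12*v^2 + 37*v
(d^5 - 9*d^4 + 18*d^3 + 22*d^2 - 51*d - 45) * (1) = d^5 - 9*d^4 + 18*d^3 + 22*d^2 - 51*d - 45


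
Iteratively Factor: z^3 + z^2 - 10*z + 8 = (z - 1)*(z^2 + 2*z - 8) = (z - 2)*(z - 1)*(z + 4)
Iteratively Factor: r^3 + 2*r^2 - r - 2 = (r + 2)*(r^2 - 1) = (r - 1)*(r + 2)*(r + 1)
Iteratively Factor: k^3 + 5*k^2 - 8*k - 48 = (k + 4)*(k^2 + k - 12) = (k - 3)*(k + 4)*(k + 4)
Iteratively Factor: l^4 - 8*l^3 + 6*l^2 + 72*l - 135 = (l - 3)*(l^3 - 5*l^2 - 9*l + 45) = (l - 5)*(l - 3)*(l^2 - 9) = (l - 5)*(l - 3)*(l + 3)*(l - 3)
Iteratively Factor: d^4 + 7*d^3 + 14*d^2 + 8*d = (d)*(d^3 + 7*d^2 + 14*d + 8) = d*(d + 2)*(d^2 + 5*d + 4) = d*(d + 2)*(d + 4)*(d + 1)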